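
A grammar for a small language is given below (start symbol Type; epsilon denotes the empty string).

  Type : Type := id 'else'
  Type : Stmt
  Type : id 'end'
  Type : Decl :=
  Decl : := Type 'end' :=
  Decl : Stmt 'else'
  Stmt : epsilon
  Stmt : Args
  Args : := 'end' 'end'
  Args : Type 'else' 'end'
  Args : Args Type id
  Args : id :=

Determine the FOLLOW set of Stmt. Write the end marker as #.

{ #, 'else', 'end', :=, id }

In Type : Stmt: Stmt is at the end, add FOLLOW(Type) = { #, 'else', 'end', :=, id }.
In Decl : Stmt 'else': add FIRST('else') = { 'else' }.
Union: FOLLOW(Stmt) = { #, 'else', 'end', :=, id }.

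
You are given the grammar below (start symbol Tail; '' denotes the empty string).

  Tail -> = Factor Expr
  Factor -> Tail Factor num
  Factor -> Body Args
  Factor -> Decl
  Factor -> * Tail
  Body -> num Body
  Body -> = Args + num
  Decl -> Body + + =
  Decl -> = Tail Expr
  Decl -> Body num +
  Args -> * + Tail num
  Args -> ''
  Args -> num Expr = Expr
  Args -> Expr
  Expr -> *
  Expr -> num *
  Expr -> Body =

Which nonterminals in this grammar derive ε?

Directly nullable (have an ''-production): Args.
No other nonterminal has a production whose RHS symbols are all nullable.

{ Args }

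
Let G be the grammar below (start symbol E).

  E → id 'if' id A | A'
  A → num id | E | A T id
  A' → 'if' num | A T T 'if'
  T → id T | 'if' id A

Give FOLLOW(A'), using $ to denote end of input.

{ $, 'if', id }

In E → A': A' is at the end, add FOLLOW(E) = { $, 'if', id }.
Union: FOLLOW(A') = { $, 'if', id }.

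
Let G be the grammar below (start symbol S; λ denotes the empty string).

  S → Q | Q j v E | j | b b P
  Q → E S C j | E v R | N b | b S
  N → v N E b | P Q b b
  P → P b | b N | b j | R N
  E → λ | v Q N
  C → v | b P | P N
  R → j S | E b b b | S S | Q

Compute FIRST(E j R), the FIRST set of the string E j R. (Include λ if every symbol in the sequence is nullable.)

Add FIRST(E)\{λ} = { v }; E is nullable, continue.
j is a terminal; add {j} and stop.

{ j, v }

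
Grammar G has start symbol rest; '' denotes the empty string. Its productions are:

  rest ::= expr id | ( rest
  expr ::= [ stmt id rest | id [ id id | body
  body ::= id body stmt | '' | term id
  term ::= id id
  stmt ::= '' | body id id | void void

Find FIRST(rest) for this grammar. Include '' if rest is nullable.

From rest ::= expr id: expr nullable, take FIRST(expr) ∪ {id} = { [, id }.
rest ::= ( rest contributes {(}.
Union: FIRST(rest) = { (, [, id }.

{ (, [, id }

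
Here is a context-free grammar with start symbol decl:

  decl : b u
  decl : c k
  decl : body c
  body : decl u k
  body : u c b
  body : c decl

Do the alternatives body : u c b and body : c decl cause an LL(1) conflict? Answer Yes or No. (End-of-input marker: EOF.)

FIRST(u c b) = { u } and FIRST(c decl) = { c }.
The FIRST sets are disjoint and neither alternative is nullable — no conflict.

No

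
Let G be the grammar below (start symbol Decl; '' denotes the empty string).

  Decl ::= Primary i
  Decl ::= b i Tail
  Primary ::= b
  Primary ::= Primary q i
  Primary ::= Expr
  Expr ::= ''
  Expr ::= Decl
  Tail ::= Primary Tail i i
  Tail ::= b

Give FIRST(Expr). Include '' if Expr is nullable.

{ b, i, q, '' }

Expr ::= '' contributes ''.
From Expr ::= Decl: add FIRST(Decl) = { b, i, q }.
Union: FIRST(Expr) = { b, i, q, '' }.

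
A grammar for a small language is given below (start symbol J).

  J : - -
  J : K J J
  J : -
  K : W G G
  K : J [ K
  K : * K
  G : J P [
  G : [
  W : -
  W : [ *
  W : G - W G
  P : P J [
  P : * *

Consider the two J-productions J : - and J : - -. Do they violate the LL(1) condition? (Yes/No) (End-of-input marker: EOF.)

Yes

FIRST(-) = { - } and FIRST(- -) = { - }.
Both contain -, so the two alternatives are not disjoint — LL(1) conflict.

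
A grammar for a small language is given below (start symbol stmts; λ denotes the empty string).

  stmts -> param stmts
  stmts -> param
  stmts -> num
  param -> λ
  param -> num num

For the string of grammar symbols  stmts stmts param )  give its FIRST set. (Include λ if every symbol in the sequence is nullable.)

Add FIRST(stmts)\{λ} = { num }; stmts is nullable, continue.
Add FIRST(stmts)\{λ} = { num }; stmts is nullable, continue.
Add FIRST(param)\{λ} = { num }; param is nullable, continue.
) is a terminal; add {)} and stop.

{ ), num }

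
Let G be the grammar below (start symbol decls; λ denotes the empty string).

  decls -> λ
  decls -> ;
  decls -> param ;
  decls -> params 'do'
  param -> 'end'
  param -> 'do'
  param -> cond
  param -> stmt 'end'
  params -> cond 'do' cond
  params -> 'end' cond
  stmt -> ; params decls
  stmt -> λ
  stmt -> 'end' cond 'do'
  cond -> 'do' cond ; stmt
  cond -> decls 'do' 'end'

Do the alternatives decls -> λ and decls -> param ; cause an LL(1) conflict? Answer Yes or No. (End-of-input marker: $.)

FIRST(λ) = { λ } and FIRST(param ;) = { 'do', 'end', ; }.
The first alternative is nullable and FOLLOW(decls) = { $, 'do', 'end', ; } shares 'do' with FIRST of the second — conflict.

Yes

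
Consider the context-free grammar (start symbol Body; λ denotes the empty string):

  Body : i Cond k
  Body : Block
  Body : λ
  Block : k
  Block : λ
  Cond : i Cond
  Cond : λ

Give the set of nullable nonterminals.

Directly nullable (have an λ-production): Body, Block, Cond.

{ Block, Body, Cond }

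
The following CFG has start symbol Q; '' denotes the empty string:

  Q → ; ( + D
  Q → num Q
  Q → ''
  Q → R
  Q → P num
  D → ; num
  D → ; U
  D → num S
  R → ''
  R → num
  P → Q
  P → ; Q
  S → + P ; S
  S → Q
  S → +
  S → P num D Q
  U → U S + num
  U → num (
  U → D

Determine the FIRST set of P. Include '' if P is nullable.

From P → Q: add FIRST(Q) = { ;, num, '' } (including '' since Q is nullable).
P → ; Q contributes {;}.
Union: FIRST(P) = { ;, num, '' }.

{ ;, num, '' }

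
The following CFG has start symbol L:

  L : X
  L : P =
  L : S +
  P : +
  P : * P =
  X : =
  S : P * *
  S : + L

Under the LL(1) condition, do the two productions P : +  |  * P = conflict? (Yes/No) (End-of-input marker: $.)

FIRST(+) = { + } and FIRST(* P =) = { * }.
The FIRST sets are disjoint and neither alternative is nullable — no conflict.

No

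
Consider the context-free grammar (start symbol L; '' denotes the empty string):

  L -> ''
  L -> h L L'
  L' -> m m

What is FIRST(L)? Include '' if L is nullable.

{ h, '' }

L -> '' contributes ''.
L -> h L L' contributes {h}.
Union: FIRST(L) = { h, '' }.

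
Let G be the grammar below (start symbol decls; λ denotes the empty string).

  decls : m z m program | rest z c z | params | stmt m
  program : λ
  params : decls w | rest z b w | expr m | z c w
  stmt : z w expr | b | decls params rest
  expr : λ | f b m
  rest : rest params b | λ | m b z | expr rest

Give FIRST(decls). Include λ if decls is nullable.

{ b, f, m, z }

decls : m z m program contributes {m}.
From decls : rest z c z: rest nullable, take FIRST(rest) ∪ {z} = { b, f, m, z }.
From decls : params: add FIRST(params) = { b, f, m, z }.
From decls : stmt m: add FIRST(stmt) = { b, f, m, z }.
Union: FIRST(decls) = { b, f, m, z }.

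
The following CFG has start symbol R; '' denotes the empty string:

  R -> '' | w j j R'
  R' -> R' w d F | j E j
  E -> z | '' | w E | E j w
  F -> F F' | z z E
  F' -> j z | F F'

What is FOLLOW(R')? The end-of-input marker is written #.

{ #, w }

In R -> w j j R': R' is at the end, add FOLLOW(R) = { # }.
In R' -> R' w d F: add FIRST(w d F) = { w }.
Union: FOLLOW(R') = { #, w }.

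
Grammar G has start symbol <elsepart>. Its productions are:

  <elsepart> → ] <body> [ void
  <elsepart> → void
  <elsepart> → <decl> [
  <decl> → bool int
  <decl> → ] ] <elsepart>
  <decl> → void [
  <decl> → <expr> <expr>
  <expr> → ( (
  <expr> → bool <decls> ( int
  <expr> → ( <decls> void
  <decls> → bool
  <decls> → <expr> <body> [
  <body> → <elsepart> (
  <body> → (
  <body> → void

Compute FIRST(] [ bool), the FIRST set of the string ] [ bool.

] is a terminal; add {]} and stop.

{ ] }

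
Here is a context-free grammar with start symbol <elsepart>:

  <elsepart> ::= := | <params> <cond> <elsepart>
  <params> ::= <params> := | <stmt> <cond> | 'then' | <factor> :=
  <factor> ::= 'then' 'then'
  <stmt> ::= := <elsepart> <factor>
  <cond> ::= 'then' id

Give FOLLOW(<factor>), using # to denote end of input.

In <params> ::= <factor> :=: add FIRST(:=) = { := }.
In <stmt> ::= := <elsepart> <factor>: <factor> is at the end, add FOLLOW(<stmt>) = { 'then' }.
Union: FOLLOW(<factor>) = { 'then', := }.

{ 'then', := }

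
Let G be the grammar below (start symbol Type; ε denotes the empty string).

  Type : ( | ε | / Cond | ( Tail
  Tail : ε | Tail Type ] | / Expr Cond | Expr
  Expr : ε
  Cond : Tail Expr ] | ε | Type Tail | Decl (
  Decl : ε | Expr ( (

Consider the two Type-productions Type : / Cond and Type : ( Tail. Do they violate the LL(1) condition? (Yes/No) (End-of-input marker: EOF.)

No

FIRST(/ Cond) = { / } and FIRST(( Tail) = { ( }.
The FIRST sets are disjoint and neither alternative is nullable — no conflict.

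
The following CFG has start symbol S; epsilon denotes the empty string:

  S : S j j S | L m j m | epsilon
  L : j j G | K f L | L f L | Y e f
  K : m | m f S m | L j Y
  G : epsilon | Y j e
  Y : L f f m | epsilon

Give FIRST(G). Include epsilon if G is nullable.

G : epsilon contributes epsilon.
From G : Y j e: Y nullable, take FIRST(Y) ∪ {j} = { e, j, m }.
Union: FIRST(G) = { e, j, m, epsilon }.

{ e, j, m, epsilon }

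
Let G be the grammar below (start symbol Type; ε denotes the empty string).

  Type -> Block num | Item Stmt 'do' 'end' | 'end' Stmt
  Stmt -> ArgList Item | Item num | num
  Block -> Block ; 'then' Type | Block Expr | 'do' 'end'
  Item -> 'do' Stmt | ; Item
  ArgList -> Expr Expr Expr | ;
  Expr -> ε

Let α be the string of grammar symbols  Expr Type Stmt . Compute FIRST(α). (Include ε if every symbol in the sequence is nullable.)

Add FIRST(Expr)\{ε} = {  }; Expr is nullable, continue.
Add FIRST(Type) = { 'do', 'end', ; }; Type is not nullable, stop.

{ 'do', 'end', ; }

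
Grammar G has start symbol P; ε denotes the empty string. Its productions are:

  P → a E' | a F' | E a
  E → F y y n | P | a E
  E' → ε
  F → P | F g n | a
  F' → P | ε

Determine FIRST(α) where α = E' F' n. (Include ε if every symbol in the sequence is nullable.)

Add FIRST(E')\{ε} = {  }; E' is nullable, continue.
Add FIRST(F')\{ε} = { a }; F' is nullable, continue.
n is a terminal; add {n} and stop.

{ a, n }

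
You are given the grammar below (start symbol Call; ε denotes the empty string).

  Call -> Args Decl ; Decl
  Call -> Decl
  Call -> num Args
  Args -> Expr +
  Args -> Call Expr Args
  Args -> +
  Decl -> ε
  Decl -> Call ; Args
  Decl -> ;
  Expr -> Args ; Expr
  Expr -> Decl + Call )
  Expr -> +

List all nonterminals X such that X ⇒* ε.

Directly nullable (have an ε-production): Decl.
Call -> Decl with every symbol nullable, so Call is nullable.
No other nonterminal has a production whose RHS symbols are all nullable.

{ Call, Decl }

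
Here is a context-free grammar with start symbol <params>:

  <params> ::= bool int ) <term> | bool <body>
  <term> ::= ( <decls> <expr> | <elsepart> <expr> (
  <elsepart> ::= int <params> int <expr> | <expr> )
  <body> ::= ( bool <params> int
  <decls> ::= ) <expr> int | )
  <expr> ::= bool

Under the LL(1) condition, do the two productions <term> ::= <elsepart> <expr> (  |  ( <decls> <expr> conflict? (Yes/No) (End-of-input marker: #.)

FIRST(<elsepart> <expr> () = { bool, int } and FIRST(( <decls> <expr>) = { ( }.
The FIRST sets are disjoint and neither alternative is nullable — no conflict.

No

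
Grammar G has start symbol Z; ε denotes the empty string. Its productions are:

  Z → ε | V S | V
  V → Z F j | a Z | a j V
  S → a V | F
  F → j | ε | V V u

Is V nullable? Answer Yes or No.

Nullable nonterminals: F, S, Z.
No production of V has an RHS whose symbols are all nullable, so V is not nullable.

No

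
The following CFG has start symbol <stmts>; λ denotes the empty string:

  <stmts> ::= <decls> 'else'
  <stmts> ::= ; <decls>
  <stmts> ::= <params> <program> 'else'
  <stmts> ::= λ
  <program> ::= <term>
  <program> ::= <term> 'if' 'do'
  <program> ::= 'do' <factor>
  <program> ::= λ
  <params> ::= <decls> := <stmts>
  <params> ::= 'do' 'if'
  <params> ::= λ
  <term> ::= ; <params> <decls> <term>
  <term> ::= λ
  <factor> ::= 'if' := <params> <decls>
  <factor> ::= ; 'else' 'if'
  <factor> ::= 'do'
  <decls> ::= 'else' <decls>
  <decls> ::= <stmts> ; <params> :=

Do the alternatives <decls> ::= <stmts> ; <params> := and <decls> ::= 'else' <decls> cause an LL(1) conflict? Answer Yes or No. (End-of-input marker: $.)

Yes

FIRST(<stmts> ; <params> :=) = { 'do', 'else', 'if', ; } and FIRST('else' <decls>) = { 'else' }.
Both contain 'else', so the two alternatives are not disjoint — LL(1) conflict.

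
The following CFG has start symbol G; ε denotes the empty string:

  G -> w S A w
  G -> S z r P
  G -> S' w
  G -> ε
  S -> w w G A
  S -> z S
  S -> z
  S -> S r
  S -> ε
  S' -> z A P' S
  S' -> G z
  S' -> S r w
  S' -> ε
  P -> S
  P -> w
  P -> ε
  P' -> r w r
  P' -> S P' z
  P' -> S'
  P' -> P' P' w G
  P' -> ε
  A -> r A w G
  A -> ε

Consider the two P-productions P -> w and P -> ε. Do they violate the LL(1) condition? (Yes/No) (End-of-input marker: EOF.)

Yes

FIRST(w) = { w } and FIRST(ε) = { ε }.
The second alternative is nullable and FOLLOW(P) = { EOF, r, w, z } shares w with FIRST of the first — conflict.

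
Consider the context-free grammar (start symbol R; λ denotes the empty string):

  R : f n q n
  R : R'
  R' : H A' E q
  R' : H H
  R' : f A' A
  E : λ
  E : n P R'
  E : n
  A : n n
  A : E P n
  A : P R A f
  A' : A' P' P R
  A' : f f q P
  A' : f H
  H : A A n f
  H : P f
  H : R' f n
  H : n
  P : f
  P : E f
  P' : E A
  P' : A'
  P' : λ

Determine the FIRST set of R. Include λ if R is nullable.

R : f n q n contributes {f}.
From R : R': add FIRST(R') = { f, n }.
Union: FIRST(R) = { f, n }.

{ f, n }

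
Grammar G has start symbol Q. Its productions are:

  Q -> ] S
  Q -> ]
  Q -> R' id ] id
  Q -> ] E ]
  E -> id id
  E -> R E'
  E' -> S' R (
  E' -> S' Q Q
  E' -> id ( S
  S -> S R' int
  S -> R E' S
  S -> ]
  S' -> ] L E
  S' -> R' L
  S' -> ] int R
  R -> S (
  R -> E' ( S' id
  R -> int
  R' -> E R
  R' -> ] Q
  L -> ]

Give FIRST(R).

{ ], id, int }

From R -> S (: add FIRST(S) = { ], id, int }.
From R -> E' ( S' id: add FIRST(E') = { ], id, int }.
R -> int contributes {int}.
Union: FIRST(R) = { ], id, int }.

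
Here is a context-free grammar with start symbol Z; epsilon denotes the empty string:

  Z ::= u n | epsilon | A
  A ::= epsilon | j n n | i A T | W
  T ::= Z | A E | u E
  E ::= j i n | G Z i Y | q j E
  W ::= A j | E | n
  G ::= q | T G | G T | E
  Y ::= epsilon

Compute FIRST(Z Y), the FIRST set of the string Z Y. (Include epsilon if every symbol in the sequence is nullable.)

Add FIRST(Z)\{epsilon} = { i, j, n, q, u }; Z is nullable, continue.
Add FIRST(Y)\{epsilon} = {  }; Y is nullable, continue.
Every symbol is nullable, so include epsilon.

{ i, j, n, q, u, epsilon }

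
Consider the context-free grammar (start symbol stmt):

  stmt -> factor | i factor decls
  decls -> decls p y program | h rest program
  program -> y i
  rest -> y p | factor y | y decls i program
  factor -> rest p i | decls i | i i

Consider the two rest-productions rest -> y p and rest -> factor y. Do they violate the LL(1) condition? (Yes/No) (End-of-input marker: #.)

Yes

FIRST(y p) = { y } and FIRST(factor y) = { h, i, y }.
Both contain y, so the two alternatives are not disjoint — LL(1) conflict.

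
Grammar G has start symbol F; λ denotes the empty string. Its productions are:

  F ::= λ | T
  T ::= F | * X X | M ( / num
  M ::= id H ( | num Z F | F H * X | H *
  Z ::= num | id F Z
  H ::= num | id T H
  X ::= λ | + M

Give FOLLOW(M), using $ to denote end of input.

{ $, (, +, id, num }

In T ::= M ( / num: add FIRST(( / num) = { ( }.
In X ::= + M: M is at the end, add FOLLOW(X) = { $, (, +, id, num }.
Union: FOLLOW(M) = { $, (, +, id, num }.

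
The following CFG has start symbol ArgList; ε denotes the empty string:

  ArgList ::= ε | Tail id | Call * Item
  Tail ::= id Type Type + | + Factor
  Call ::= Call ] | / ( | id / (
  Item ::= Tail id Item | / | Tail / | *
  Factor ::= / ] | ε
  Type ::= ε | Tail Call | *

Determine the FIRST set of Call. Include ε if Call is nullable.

{ /, id }

From Call ::= Call ]: add FIRST(Call) = { /, id }.
Call ::= / ( contributes {/}.
Call ::= id / ( contributes {id}.
Union: FIRST(Call) = { /, id }.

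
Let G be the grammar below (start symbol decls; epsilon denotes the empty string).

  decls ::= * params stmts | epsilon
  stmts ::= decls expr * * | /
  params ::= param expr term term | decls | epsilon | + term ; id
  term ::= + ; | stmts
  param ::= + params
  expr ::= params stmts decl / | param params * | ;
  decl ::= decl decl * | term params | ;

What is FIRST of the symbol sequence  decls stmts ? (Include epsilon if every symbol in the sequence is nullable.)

Add FIRST(decls)\{epsilon} = { * }; decls is nullable, continue.
Add FIRST(stmts) = { *, +, /, ; }; stmts is not nullable, stop.

{ *, +, /, ; }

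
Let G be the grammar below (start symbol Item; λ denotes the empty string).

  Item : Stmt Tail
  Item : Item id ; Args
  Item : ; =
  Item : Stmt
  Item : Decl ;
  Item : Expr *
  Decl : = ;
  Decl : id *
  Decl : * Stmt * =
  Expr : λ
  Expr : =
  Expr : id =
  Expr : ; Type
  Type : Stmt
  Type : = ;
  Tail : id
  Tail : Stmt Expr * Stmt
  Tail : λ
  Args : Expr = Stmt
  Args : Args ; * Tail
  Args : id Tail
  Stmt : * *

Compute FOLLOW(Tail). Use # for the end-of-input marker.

{ #, ;, id }

In Item : Stmt Tail: Tail is at the end, add FOLLOW(Item) = { #, id }.
In Args : Args ; * Tail: Tail is at the end, add FOLLOW(Args) = { #, ;, id }.
In Args : id Tail: Tail is at the end, add FOLLOW(Args) = { #, ;, id }.
Union: FOLLOW(Tail) = { #, ;, id }.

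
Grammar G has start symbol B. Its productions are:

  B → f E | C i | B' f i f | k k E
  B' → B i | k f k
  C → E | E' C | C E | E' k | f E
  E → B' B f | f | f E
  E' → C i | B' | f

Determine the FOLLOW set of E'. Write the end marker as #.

{ f, k }

In C → E' C: add FIRST(C) = { f, k }.
In C → E' k: add FIRST(k) = { k }.
Union: FOLLOW(E') = { f, k }.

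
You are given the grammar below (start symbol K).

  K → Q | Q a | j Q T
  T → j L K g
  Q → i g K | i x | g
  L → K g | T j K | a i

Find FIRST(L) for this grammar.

{ a, g, i, j }

From L → K g: add FIRST(K) = { g, i, j }.
From L → T j K: add FIRST(T) = { j }.
L → a i contributes {a}.
Union: FIRST(L) = { a, g, i, j }.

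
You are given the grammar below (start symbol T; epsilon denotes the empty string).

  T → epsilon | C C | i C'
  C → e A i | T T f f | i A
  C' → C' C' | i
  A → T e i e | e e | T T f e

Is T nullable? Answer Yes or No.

Yes

T has an epsilon-production, so T ⇒ epsilon.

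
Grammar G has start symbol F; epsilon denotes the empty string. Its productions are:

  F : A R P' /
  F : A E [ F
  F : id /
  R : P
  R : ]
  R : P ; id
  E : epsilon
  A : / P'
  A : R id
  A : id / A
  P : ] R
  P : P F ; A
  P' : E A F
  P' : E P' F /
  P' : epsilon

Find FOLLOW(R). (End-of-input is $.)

In F : A R P' /: add FIRST(P' /) = { /, ], id }.
In A : R id: add FIRST(id) = { id }.
In P : ] R: R is at the end, add FOLLOW(P) = { /, ;, ], id }.
Union: FOLLOW(R) = { /, ;, ], id }.

{ /, ;, ], id }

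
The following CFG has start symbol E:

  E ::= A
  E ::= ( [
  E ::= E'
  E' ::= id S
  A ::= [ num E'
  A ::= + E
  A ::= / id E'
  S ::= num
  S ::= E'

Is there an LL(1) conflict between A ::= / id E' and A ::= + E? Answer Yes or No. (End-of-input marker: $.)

FIRST(/ id E') = { / } and FIRST(+ E) = { + }.
The FIRST sets are disjoint and neither alternative is nullable — no conflict.

No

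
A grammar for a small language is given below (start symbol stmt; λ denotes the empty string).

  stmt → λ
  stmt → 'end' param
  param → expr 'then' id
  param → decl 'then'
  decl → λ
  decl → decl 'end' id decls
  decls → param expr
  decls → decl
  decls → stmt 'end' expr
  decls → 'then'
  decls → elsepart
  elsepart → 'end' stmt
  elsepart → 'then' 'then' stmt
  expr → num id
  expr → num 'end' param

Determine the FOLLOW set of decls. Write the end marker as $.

{ 'end', 'then' }

In decl → decl 'end' id decls: decls is at the end, add FOLLOW(decl) = { 'end', 'then' }.
Union: FOLLOW(decls) = { 'end', 'then' }.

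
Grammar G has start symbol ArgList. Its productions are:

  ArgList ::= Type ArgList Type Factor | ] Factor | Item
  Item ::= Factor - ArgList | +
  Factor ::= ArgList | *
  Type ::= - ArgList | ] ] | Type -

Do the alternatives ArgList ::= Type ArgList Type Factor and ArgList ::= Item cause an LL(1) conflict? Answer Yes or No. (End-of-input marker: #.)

Yes

FIRST(Type ArgList Type Factor) = { -, ] } and FIRST(Item) = { *, +, -, ] }.
Both contain -, so the two alternatives are not disjoint — LL(1) conflict.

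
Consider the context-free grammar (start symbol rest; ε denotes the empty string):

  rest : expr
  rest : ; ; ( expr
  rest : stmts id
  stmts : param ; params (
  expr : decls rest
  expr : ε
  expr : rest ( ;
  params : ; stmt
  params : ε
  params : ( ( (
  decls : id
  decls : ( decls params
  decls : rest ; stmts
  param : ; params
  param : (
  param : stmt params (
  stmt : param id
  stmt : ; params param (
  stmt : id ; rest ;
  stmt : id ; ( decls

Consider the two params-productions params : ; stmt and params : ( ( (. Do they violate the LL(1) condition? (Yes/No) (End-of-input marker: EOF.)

No

FIRST(; stmt) = { ; } and FIRST(( ( () = { ( }.
The FIRST sets are disjoint and neither alternative is nullable — no conflict.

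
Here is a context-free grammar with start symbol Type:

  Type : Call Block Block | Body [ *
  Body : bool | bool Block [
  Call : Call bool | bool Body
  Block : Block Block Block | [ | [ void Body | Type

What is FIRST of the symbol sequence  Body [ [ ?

{ bool }

Add FIRST(Body) = { bool }; Body is not nullable, stop.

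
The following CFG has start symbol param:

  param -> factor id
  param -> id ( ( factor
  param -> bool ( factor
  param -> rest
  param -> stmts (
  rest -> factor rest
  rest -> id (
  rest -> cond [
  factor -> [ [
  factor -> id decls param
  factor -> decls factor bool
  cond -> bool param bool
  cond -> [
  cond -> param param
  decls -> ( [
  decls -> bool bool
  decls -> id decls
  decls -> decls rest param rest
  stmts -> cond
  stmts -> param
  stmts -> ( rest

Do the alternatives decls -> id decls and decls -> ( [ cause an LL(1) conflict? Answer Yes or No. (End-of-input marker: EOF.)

FIRST(id decls) = { id } and FIRST(( [) = { ( }.
The FIRST sets are disjoint and neither alternative is nullable — no conflict.

No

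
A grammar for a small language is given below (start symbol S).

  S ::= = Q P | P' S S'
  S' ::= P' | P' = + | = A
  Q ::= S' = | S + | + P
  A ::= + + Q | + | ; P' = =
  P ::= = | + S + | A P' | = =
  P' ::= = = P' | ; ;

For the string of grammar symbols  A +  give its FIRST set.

{ +, ; }

Add FIRST(A) = { +, ; }; A is not nullable, stop.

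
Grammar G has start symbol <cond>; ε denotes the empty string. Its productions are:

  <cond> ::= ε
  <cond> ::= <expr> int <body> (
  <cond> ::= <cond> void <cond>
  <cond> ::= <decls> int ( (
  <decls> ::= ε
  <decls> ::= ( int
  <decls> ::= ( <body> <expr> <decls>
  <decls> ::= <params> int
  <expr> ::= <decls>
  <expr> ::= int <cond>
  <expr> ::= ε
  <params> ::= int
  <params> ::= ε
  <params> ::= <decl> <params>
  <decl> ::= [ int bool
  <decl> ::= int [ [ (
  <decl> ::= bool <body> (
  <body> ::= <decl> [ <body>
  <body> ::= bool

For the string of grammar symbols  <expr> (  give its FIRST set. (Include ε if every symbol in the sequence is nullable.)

{ (, [, bool, int }

Add FIRST(<expr>)\{ε} = { (, [, bool, int }; <expr> is nullable, continue.
( is a terminal; add {(} and stop.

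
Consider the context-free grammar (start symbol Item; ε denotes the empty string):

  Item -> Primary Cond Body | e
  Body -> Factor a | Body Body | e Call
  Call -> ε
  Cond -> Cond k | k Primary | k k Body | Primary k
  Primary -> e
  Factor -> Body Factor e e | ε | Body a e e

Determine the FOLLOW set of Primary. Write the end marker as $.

In Item -> Primary Cond Body: add FIRST(Cond Body) = { e, k }.
In Cond -> k Primary: Primary is at the end, add FOLLOW(Cond) = { a, e, k }.
In Cond -> Primary k: add FIRST(k) = { k }.
Union: FOLLOW(Primary) = { a, e, k }.

{ a, e, k }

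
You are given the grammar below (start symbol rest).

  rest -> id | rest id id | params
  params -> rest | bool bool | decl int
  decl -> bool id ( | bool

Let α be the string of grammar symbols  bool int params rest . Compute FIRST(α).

{ bool }

bool is a terminal; add {bool} and stop.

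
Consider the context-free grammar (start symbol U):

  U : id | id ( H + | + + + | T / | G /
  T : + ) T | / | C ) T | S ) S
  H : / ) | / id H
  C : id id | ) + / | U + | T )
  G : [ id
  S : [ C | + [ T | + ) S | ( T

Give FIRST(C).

C : id id contributes {id}.
C : ) + / contributes {)}.
From C : U +: add FIRST(U) = { (, ), +, /, [, id }.
From C : T ): add FIRST(T) = { (, ), +, /, [, id }.
Union: FIRST(C) = { (, ), +, /, [, id }.

{ (, ), +, /, [, id }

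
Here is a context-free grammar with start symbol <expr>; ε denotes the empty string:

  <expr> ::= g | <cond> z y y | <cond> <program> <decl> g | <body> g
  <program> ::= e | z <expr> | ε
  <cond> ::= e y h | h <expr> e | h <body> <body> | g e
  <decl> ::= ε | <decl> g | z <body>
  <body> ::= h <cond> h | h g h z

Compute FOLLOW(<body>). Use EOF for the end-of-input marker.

In <expr> ::= <body> g: add FIRST(g) = { g }.
In <cond> ::= h <body> <body>: add FIRST(<body>) = { h }.
In <cond> ::= h <body> <body>: <body> is at the end, add FOLLOW(<cond>) = { e, g, h, z }.
In <decl> ::= z <body>: <body> is at the end, add FOLLOW(<decl>) = { g }.
Union: FOLLOW(<body>) = { e, g, h, z }.

{ e, g, h, z }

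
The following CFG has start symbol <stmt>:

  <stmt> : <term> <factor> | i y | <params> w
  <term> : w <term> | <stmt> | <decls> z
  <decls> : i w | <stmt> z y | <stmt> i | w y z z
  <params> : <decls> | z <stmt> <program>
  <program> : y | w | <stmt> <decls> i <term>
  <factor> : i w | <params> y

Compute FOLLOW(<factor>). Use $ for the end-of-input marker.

In <stmt> : <term> <factor>: <factor> is at the end, add FOLLOW(<stmt>) = { $, i, w, y, z }.
Union: FOLLOW(<factor>) = { $, i, w, y, z }.

{ $, i, w, y, z }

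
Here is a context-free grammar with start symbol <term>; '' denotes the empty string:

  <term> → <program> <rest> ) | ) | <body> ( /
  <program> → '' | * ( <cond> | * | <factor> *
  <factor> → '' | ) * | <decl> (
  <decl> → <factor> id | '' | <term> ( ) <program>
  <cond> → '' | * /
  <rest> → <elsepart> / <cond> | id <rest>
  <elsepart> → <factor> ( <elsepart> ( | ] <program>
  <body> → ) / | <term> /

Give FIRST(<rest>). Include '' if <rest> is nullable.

{ (, ), *, ], id }

From <rest> → <elsepart> / <cond>: add FIRST(<elsepart>) = { (, ), *, ], id }.
<rest> → id <rest> contributes {id}.
Union: FIRST(<rest>) = { (, ), *, ], id }.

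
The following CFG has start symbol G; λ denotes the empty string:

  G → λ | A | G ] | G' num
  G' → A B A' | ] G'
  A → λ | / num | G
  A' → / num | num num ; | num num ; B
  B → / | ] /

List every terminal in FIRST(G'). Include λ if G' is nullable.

From G' → A B A': A nullable, take FIRST(A) ∪ FIRST(B) = { /, ] }.
G' → ] G' contributes {]}.
Union: FIRST(G') = { /, ] }.

{ /, ] }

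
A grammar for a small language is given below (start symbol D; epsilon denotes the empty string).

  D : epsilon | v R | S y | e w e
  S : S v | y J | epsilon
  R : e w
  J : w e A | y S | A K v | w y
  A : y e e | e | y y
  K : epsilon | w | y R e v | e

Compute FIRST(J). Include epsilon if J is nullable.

{ e, w, y }

J : w e A contributes {w}.
J : y S contributes {y}.
From J : A K v: add FIRST(A) = { e, y }.
J : w y contributes {w}.
Union: FIRST(J) = { e, w, y }.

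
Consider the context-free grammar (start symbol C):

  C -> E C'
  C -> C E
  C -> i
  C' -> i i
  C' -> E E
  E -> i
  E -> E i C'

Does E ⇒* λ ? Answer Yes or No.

No

No nonterminal in this grammar is nullable.
No production of E has an RHS whose symbols are all nullable, so E is not nullable.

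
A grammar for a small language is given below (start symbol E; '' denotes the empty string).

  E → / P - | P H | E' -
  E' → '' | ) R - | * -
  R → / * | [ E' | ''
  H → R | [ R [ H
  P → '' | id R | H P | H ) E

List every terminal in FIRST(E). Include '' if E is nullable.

{ ), *, -, /, [, id, '' }

E → / P - contributes {/}.
From E → P H: P, H nullable, take FIRST(P) ∪ FIRST(H) = { ), /, [, id }; also '' since the whole RHS is nullable.
From E → E' -: E' nullable, take FIRST(E') ∪ {-} = { ), *, - }.
Union: FIRST(E) = { ), *, -, /, [, id, '' }.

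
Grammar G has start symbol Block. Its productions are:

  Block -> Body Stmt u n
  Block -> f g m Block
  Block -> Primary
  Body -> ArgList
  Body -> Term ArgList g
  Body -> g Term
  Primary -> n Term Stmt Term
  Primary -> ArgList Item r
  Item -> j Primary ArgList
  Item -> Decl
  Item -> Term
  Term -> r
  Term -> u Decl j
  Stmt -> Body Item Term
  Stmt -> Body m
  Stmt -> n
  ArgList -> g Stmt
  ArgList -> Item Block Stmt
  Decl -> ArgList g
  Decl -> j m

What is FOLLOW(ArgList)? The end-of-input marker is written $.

{ f, g, j, m, n, r, u }

In Body -> ArgList: ArgList is at the end, add FOLLOW(Body) = { g, j, m, n, r, u }.
In Body -> Term ArgList g: add FIRST(g) = { g }.
In Primary -> ArgList Item r: add FIRST(Item r) = { g, j, r, u }.
In Item -> j Primary ArgList: ArgList is at the end, add FOLLOW(Item) = { f, g, j, n, r, u }.
In Decl -> ArgList g: add FIRST(g) = { g }.
Union: FOLLOW(ArgList) = { f, g, j, m, n, r, u }.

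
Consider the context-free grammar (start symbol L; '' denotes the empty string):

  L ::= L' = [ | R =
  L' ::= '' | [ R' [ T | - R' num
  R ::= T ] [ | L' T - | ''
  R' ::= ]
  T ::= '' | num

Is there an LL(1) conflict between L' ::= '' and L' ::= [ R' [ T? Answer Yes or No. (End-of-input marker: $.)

No

FIRST('') = { '' } and FIRST([ R' [ T) = { [ }.
The first is nullable but FOLLOW(L') = { -, =, num } is disjoint from FIRST of the second.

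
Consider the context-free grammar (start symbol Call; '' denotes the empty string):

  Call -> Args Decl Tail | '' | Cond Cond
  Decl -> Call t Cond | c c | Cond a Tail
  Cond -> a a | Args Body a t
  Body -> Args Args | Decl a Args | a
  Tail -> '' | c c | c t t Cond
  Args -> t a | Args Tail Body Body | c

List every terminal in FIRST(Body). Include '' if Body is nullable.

From Body -> Args Args: add FIRST(Args) = { c, t }.
From Body -> Decl a Args: add FIRST(Decl) = { a, c, t }.
Body -> a contributes {a}.
Union: FIRST(Body) = { a, c, t }.

{ a, c, t }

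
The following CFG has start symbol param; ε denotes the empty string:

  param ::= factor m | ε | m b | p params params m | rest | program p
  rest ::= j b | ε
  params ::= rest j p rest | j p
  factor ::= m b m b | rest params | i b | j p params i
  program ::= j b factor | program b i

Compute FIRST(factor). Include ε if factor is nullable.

{ i, j, m }

factor ::= m b m b contributes {m}.
From factor ::= rest params: rest nullable, take FIRST(rest) ∪ FIRST(params) = { j }.
factor ::= i b contributes {i}.
factor ::= j p params i contributes {j}.
Union: FIRST(factor) = { i, j, m }.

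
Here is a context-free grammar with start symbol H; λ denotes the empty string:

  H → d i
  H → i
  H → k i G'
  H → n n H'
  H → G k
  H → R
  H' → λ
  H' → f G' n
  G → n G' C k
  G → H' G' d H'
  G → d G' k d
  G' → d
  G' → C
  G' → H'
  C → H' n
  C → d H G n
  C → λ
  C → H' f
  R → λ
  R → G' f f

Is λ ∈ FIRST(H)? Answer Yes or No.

H → R and each of R is nullable, so H ⇒* λ.

Yes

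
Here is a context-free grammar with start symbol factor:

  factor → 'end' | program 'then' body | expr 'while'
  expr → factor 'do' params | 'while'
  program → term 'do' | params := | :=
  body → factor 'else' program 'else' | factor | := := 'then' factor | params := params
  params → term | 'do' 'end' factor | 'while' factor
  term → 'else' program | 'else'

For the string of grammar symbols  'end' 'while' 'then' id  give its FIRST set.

'end' is a terminal; add {'end'} and stop.

{ 'end' }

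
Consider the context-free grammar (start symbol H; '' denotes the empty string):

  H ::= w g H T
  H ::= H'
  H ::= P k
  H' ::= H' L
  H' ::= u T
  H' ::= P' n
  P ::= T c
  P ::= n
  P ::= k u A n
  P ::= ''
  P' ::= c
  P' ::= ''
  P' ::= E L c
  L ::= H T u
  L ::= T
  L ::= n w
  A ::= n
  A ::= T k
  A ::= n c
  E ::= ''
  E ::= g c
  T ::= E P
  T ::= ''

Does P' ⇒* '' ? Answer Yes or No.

P' has an ''-production, so P' ⇒ ''.

Yes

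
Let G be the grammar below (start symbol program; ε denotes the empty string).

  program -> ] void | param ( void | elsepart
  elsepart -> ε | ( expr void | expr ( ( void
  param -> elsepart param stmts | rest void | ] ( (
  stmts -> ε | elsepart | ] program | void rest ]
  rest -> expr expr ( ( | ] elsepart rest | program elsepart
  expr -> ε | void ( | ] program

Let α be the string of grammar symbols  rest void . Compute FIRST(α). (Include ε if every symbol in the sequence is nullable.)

Add FIRST(rest)\{ε} = { (, ], void }; rest is nullable, continue.
void is a terminal; add {void} and stop.

{ (, ], void }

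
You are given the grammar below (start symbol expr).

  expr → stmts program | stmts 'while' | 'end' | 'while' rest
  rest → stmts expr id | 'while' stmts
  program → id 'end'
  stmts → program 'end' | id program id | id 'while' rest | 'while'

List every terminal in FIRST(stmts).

{ 'while', id }

From stmts → program 'end': add FIRST(program) = { id }.
stmts → id program id contributes {id}.
stmts → id 'while' rest contributes {id}.
stmts → 'while' contributes {'while'}.
Union: FIRST(stmts) = { 'while', id }.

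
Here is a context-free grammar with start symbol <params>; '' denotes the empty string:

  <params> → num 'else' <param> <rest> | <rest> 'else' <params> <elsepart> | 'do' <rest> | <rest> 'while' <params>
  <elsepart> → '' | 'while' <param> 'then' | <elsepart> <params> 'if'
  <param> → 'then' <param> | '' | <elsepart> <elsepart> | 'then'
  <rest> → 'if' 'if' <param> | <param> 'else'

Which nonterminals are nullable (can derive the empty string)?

Directly nullable (have an ''-production): <elsepart>, <param>.
No other nonterminal has a production whose RHS symbols are all nullable.

{ <elsepart>, <param> }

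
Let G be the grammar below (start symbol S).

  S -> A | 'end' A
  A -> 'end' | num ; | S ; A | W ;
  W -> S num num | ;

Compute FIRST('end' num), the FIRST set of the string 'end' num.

'end' is a terminal; add {'end'} and stop.

{ 'end' }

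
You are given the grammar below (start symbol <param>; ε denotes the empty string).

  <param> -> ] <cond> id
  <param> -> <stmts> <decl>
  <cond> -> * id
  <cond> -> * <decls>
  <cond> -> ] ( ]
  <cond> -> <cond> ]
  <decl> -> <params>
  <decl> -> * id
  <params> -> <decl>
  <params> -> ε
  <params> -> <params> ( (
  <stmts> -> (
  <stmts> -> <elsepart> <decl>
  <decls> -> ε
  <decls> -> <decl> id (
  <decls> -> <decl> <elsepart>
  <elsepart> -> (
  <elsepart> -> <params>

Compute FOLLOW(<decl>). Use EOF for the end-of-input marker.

{ EOF, (, *, ], id }

In <param> -> <stmts> <decl>: <decl> is at the end, add FOLLOW(<param>) = { EOF }.
In <params> -> <decl>: <decl> is at the end, add FOLLOW(<params>) = { EOF, (, *, ], id }.
In <stmts> -> <elsepart> <decl>: <decl> is at the end, add FOLLOW(<stmts>) = { EOF, (, * }.
In <decls> -> <decl> id (: add FIRST(id () = { id }.
In <decls> -> <decl> <elsepart>: add FIRST(<elsepart>)\{ε} = { (, * }.
  Since <elsepart> is nullable, also add FOLLOW(<decls>) = { ], id }.
Union: FOLLOW(<decl>) = { EOF, (, *, ], id }.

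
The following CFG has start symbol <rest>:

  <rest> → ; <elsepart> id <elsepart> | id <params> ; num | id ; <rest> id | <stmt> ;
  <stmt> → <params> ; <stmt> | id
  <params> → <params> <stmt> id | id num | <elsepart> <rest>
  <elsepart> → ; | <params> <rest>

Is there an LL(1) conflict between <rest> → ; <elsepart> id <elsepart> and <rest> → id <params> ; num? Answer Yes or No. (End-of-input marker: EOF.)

No

FIRST(; <elsepart> id <elsepart>) = { ; } and FIRST(id <params> ; num) = { id }.
The FIRST sets are disjoint and neither alternative is nullable — no conflict.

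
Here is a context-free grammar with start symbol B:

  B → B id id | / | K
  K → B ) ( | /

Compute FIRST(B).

{ / }

From B → B id id: add FIRST(B) = { / }.
B → / contributes {/}.
From B → K: add FIRST(K) = { / }.
Union: FIRST(B) = { / }.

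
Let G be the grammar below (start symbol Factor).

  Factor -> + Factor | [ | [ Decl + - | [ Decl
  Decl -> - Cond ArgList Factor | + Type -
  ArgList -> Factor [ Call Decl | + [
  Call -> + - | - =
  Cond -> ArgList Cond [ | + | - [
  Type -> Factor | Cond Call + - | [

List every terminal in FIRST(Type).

From Type -> Factor: add FIRST(Factor) = { +, [ }.
From Type -> Cond Call + -: add FIRST(Cond) = { +, -, [ }.
Type -> [ contributes {[}.
Union: FIRST(Type) = { +, -, [ }.

{ +, -, [ }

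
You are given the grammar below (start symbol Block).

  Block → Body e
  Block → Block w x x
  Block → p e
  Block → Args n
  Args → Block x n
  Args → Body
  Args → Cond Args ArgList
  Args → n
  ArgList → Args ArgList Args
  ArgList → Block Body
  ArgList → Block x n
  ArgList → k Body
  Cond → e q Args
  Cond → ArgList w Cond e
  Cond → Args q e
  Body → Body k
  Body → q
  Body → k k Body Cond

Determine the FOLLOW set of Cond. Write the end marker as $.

{ e, k, n, p, q, w }

In Args → Cond Args ArgList: add FIRST(Args ArgList) = { e, k, n, p, q }.
In Cond → ArgList w Cond e: add FIRST(e) = { e }.
In Body → k k Body Cond: Cond is at the end, add FOLLOW(Body) = { e, k, n, p, q, w }.
Union: FOLLOW(Cond) = { e, k, n, p, q, w }.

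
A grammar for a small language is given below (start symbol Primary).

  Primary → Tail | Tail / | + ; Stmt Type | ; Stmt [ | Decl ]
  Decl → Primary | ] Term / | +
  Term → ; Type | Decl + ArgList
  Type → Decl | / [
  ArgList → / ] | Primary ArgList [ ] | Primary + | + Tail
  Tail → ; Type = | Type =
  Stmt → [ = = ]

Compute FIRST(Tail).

Tail → ; Type = contributes {;}.
From Tail → Type =: add FIRST(Type) = { +, /, ;, ] }.
Union: FIRST(Tail) = { +, /, ;, ] }.

{ +, /, ;, ] }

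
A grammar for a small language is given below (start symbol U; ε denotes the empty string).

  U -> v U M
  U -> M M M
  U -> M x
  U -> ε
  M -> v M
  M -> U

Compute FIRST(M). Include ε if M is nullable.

M -> v M contributes {v}.
From M -> U: add FIRST(U) = { v, x, ε } (including ε since U is nullable).
Union: FIRST(M) = { v, x, ε }.

{ v, x, ε }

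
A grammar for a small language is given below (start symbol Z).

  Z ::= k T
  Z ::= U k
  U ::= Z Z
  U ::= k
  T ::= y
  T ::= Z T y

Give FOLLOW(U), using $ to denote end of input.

In Z ::= U k: add FIRST(k) = { k }.
Union: FOLLOW(U) = { k }.

{ k }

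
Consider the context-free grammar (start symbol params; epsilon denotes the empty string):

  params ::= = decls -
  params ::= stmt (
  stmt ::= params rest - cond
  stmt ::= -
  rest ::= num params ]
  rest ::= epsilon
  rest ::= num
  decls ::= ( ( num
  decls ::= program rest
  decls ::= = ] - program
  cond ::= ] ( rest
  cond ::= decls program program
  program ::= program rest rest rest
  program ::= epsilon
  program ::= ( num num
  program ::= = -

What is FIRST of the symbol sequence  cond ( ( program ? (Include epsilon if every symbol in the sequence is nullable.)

{ (, =, ], num }

Add FIRST(cond)\{epsilon} = { (, =, ], num }; cond is nullable, continue.
( is a terminal; add {(} and stop.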